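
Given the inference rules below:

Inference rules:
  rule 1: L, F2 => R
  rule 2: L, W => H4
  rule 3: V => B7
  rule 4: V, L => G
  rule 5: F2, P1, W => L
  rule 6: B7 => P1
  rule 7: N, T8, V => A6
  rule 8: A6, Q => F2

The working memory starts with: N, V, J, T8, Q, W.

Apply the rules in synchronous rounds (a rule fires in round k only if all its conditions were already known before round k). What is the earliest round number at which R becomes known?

4

Round 1: rule 3 [V => B7]; rule 7 [N, T8, V => A6]. New: B7, A6.
Round 2: rule 6 [B7 => P1]; rule 8 [A6, Q => F2]. New: P1, F2.
Round 3: rule 5 [F2, P1, W => L]. New: L.
Round 4: rule 1 [L, F2 => R]; rule 2 [L, W => H4]; rule 4 [V, L => G]. New: R, H4, G.
R first appears in round 4.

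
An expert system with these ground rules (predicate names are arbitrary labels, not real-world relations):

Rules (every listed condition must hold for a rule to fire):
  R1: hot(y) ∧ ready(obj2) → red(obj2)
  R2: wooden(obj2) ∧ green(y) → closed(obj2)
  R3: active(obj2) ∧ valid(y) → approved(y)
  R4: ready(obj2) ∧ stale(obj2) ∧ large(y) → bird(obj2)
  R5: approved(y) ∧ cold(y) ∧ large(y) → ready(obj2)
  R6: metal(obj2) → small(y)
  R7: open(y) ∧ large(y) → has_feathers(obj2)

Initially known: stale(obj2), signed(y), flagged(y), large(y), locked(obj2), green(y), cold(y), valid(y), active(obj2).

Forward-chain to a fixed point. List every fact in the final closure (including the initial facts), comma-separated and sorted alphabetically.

Round 1: R3 [active(obj2) ∧ valid(y) → approved(y)]. Adds approved(y).
Round 2: R5 [approved(y) ∧ cold(y) ∧ large(y) → ready(obj2)]. Adds ready(obj2).
Round 3: R4 [ready(obj2) ∧ stale(obj2) ∧ large(y) → bird(obj2)]. Adds bird(obj2).

active(obj2), approved(y), bird(obj2), cold(y), flagged(y), green(y), large(y), locked(obj2), ready(obj2), signed(y), stale(obj2), valid(y)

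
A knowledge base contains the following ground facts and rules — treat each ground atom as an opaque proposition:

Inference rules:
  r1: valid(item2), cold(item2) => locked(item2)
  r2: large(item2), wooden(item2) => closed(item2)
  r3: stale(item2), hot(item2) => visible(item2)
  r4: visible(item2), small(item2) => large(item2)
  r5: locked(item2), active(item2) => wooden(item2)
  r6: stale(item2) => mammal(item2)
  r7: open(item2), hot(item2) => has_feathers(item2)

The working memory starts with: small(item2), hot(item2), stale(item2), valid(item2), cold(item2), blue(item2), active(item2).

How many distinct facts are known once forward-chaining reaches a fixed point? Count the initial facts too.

13

Round 1 — r1, r3, r6, derive locked(item2), visible(item2), mammal(item2).
Round 2 — r4, r5, derive large(item2), wooden(item2).
Round 3 — r2, derive closed(item2).
Closure: {active(item2), blue(item2), closed(item2), cold(item2), hot(item2), large(item2), locked(item2), mammal(item2), small(item2), stale(item2), valid(item2), visible(item2), wooden(item2)} — 13 facts.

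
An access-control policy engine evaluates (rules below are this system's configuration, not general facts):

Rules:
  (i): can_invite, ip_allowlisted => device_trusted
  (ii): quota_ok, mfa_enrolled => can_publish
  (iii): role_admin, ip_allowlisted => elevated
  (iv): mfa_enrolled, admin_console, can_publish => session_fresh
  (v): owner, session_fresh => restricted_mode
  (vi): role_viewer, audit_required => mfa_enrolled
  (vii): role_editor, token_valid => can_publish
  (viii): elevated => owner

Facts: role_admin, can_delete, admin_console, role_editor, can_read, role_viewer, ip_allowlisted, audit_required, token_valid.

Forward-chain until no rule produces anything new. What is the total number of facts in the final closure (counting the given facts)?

Round 1 fires (iii), (vi), (vii), giving elevated, mfa_enrolled, can_publish.
Round 2 fires (iv), (viii), giving session_fresh, owner.
Round 3 fires (v), giving restricted_mode.
Closure: {admin_console, audit_required, can_delete, can_publish, can_read, elevated, ip_allowlisted, mfa_enrolled, owner, restricted_mode, role_admin, role_editor, role_viewer, session_fresh, token_valid} — 15 facts.

15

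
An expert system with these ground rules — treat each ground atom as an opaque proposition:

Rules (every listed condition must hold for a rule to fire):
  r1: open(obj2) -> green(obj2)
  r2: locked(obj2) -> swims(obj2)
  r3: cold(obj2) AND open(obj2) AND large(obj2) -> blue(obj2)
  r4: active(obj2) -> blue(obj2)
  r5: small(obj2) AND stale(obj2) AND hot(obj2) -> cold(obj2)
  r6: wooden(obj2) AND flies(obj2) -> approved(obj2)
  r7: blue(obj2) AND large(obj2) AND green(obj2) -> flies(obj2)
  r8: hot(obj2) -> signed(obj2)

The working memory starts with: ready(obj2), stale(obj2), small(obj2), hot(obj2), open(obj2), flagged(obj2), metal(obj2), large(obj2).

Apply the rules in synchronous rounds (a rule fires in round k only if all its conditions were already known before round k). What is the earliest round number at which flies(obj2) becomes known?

3

Round 1: r1 [open(obj2) -> green(obj2)]; r5 [small(obj2) AND stale(obj2) AND hot(obj2) -> cold(obj2)]; r8 [hot(obj2) -> signed(obj2)]. New: green(obj2), cold(obj2), signed(obj2).
Round 2: r3 [cold(obj2) AND open(obj2) AND large(obj2) -> blue(obj2)]. New: blue(obj2).
Round 3: r7 [blue(obj2) AND large(obj2) AND green(obj2) -> flies(obj2)]. New: flies(obj2).
flies(obj2) first appears in round 3.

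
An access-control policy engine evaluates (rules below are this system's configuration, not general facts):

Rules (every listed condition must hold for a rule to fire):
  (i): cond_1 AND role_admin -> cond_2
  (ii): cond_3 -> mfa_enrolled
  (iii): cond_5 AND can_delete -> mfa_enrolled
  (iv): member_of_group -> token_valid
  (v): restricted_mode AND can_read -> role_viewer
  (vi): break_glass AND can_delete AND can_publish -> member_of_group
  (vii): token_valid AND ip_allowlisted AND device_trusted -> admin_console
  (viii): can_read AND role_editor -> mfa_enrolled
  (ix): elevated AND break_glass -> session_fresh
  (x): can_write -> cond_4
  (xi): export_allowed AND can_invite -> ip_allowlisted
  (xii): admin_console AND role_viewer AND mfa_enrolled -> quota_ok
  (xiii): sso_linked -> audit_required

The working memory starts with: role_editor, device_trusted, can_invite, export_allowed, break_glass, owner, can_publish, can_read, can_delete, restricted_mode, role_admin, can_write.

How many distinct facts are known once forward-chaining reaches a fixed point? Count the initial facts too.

20

Round 1 fires (v), (vi), (viii), (x), (xi), giving role_viewer, member_of_group, mfa_enrolled, cond_4, ip_allowlisted.
Round 2 fires (iv), giving token_valid.
Round 3 fires (vii), giving admin_console.
Round 4 fires (xii), giving quota_ok.
Closure: {admin_console, break_glass, can_delete, can_invite, can_publish, can_read, can_write, cond_4, device_trusted, export_allowed, ip_allowlisted, member_of_group, mfa_enrolled, owner, quota_ok, restricted_mode, role_admin, role_editor, role_viewer, token_valid} — 20 facts.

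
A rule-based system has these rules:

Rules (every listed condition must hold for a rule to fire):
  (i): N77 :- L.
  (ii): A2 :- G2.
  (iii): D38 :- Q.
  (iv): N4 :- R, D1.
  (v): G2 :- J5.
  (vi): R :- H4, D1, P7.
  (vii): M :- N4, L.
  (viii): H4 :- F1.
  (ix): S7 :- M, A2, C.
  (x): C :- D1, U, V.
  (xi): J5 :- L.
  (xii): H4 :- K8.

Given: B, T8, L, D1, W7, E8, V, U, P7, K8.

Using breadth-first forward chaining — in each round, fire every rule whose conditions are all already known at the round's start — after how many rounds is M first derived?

4

[1] (i) [N77 :- L.]; (x) [C :- D1, U, V.]; (xi) [J5 :- L.]; (xii) [H4 :- K8.]. ⇒ new: N77, C, J5, H4.
[2] (v) [G2 :- J5.]; (vi) [R :- H4, D1, P7.]. ⇒ new: G2, R.
[3] (ii) [A2 :- G2.]; (iv) [N4 :- R, D1.]. ⇒ new: A2, N4.
[4] (vii) [M :- N4, L.]. ⇒ new: M.
M first appears in round 4.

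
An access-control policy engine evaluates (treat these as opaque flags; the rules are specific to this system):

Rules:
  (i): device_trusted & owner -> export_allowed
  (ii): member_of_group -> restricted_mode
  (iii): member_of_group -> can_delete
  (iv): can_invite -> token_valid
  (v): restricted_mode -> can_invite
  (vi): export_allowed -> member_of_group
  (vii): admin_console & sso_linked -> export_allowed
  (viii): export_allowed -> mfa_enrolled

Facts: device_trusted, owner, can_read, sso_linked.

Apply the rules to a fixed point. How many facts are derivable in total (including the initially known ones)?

Round 1 fires (i), giving export_allowed.
Round 2 fires (vi), (viii), giving member_of_group, mfa_enrolled.
Round 3 fires (ii), (iii), giving restricted_mode, can_delete.
Round 4 fires (v), giving can_invite.
Round 5 fires (iv), giving token_valid.
Closure: {can_delete, can_invite, can_read, device_trusted, export_allowed, member_of_group, mfa_enrolled, owner, restricted_mode, sso_linked, token_valid} — 11 facts.

11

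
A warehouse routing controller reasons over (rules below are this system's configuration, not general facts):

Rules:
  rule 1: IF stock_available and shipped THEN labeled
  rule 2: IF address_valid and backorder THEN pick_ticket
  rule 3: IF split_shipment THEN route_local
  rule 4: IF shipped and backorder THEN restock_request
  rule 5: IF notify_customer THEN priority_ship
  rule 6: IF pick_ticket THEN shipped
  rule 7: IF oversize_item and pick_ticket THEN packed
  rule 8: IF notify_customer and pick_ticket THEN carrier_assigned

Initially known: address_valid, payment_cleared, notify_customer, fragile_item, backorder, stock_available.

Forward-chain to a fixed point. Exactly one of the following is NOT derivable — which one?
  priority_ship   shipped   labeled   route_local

route_local

[1] rule 2 [IF address_valid and backorder THEN pick_ticket]; rule 5 [IF notify_customer THEN priority_ship]. ⇒ new: pick_ticket, priority_ship.
[2] rule 6 [IF pick_ticket THEN shipped]; rule 8 [IF notify_customer and pick_ticket THEN carrier_assigned]. ⇒ new: shipped, carrier_assigned.
[3] rule 1 [IF stock_available and shipped THEN labeled]; rule 4 [IF shipped and backorder THEN restock_request]. ⇒ new: labeled, restock_request.
Derived: labeled (round 3), priority_ship (round 1), shipped (round 2). route_local never appears in any round.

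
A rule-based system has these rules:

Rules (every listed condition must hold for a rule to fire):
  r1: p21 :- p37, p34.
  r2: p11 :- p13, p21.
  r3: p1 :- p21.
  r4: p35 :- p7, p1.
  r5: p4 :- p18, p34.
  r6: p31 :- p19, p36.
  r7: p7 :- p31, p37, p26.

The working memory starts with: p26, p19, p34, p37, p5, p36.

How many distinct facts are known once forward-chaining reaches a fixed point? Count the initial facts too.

Round 1: r1 [p21 :- p37, p34.]; r6 [p31 :- p19, p36.]. Adds p21, p31.
Round 2: r3 [p1 :- p21.]; r7 [p7 :- p31, p37, p26.]. Adds p1, p7.
Round 3: r4 [p35 :- p7, p1.]. Adds p35.
Closure: {p1, p19, p21, p26, p31, p34, p35, p36, p37, p5, p7} — 11 facts.

11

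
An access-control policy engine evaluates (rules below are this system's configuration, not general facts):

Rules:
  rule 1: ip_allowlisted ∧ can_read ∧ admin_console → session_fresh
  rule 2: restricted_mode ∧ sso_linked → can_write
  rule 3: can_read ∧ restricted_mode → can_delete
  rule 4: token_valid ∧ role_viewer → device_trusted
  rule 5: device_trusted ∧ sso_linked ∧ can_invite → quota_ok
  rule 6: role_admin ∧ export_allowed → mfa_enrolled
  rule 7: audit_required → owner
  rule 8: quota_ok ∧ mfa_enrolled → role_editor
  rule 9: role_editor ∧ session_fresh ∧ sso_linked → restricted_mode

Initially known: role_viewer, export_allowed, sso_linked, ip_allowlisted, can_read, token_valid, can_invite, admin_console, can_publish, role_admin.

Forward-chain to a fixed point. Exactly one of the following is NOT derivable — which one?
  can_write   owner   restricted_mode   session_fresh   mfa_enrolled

owner

Round 1: rule 1 [ip_allowlisted ∧ can_read ∧ admin_console → session_fresh]; rule 4 [token_valid ∧ role_viewer → device_trusted]; rule 6 [role_admin ∧ export_allowed → mfa_enrolled]. New: session_fresh, device_trusted, mfa_enrolled.
Round 2: rule 5 [device_trusted ∧ sso_linked ∧ can_invite → quota_ok]. New: quota_ok.
Round 3: rule 8 [quota_ok ∧ mfa_enrolled → role_editor]. New: role_editor.
Round 4: rule 9 [role_editor ∧ session_fresh ∧ sso_linked → restricted_mode]. New: restricted_mode.
Round 5: rule 2 [restricted_mode ∧ sso_linked → can_write]; rule 3 [can_read ∧ restricted_mode → can_delete]. New: can_write, can_delete.
Derived: session_fresh (round 1), mfa_enrolled (round 1), restricted_mode (round 4), can_write (round 5). owner never appears in any round.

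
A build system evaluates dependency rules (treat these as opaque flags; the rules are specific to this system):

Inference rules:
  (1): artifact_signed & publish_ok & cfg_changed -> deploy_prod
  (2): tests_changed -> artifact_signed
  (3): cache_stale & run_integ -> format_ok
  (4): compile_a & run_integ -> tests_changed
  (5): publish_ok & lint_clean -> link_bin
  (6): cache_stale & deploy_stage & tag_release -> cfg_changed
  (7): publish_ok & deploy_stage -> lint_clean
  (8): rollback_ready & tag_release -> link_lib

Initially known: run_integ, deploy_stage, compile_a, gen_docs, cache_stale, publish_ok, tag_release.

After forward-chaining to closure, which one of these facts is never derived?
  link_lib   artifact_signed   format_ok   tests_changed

[1] (3) [cache_stale & run_integ -> format_ok]; (4) [compile_a & run_integ -> tests_changed]; (6) [cache_stale & deploy_stage & tag_release -> cfg_changed]; (7) [publish_ok & deploy_stage -> lint_clean]. ⇒ new: format_ok, tests_changed, cfg_changed, lint_clean.
[2] (2) [tests_changed -> artifact_signed]; (5) [publish_ok & lint_clean -> link_bin]. ⇒ new: artifact_signed, link_bin.
[3] (1) [artifact_signed & publish_ok & cfg_changed -> deploy_prod]. ⇒ new: deploy_prod.
Derived: artifact_signed (round 2), tests_changed (round 1), format_ok (round 1). link_lib never appears in any round.

link_lib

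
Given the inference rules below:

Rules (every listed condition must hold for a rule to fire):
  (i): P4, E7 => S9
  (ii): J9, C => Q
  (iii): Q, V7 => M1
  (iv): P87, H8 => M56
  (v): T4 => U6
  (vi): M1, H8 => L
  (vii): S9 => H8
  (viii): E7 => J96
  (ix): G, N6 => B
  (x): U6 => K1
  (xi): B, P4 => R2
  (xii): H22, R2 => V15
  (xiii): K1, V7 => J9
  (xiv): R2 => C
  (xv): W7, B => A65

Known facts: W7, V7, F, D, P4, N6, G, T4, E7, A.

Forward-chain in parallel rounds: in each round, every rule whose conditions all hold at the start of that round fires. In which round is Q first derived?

Round 1 fires (i), (v), (viii), (ix), giving S9, U6, J96, B.
Round 2 fires (vii), (x), (xi), (xv), giving H8, K1, R2, A65.
Round 3 fires (xiii), (xiv), giving J9, C.
Round 4 fires (ii), giving Q.
Q first appears in round 4.

4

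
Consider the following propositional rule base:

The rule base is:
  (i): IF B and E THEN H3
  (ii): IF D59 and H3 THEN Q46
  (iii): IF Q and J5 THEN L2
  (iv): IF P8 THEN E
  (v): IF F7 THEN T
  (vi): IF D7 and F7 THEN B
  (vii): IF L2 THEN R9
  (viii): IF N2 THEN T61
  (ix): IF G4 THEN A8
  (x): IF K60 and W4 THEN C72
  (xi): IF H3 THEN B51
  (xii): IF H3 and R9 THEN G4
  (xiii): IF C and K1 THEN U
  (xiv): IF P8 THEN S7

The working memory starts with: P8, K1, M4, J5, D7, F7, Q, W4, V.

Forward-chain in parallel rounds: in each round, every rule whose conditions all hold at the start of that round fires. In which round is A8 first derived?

4

Round 1 — (iii), (iv), (v), (vi), (xiv), derive L2, E, T, B, S7.
Round 2 — (i), (vii), derive H3, R9.
Round 3 — (xi), (xii), derive B51, G4.
Round 4 — (ix), derive A8.
A8 first appears in round 4.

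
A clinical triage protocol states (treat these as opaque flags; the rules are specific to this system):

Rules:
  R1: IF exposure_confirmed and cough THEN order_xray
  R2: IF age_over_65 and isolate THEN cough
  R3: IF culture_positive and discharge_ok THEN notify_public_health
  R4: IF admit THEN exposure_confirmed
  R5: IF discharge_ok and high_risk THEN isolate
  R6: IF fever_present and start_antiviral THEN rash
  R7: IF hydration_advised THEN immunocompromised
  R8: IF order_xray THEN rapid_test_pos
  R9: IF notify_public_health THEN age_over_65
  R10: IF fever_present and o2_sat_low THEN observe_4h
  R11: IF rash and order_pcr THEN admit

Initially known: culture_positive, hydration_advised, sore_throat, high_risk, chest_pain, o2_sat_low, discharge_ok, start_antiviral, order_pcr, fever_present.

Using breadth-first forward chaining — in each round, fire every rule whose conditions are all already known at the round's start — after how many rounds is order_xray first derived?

4

Round 1: R3 [IF culture_positive and discharge_ok THEN notify_public_health]; R5 [IF discharge_ok and high_risk THEN isolate]; R6 [IF fever_present and start_antiviral THEN rash]; R7 [IF hydration_advised THEN immunocompromised]; R10 [IF fever_present and o2_sat_low THEN observe_4h]. New: notify_public_health, isolate, rash, immunocompromised, observe_4h.
Round 2: R9 [IF notify_public_health THEN age_over_65]; R11 [IF rash and order_pcr THEN admit]. New: age_over_65, admit.
Round 3: R2 [IF age_over_65 and isolate THEN cough]; R4 [IF admit THEN exposure_confirmed]. New: cough, exposure_confirmed.
Round 4: R1 [IF exposure_confirmed and cough THEN order_xray]. New: order_xray.
order_xray first appears in round 4.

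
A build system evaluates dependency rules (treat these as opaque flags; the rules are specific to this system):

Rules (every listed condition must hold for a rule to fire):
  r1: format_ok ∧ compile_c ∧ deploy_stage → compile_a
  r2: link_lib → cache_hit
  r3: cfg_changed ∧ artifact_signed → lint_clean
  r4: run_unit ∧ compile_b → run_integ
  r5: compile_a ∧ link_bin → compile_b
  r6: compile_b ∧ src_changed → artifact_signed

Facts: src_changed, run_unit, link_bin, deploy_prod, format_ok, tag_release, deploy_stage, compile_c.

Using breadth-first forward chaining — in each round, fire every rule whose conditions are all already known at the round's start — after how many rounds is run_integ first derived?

Round 1: r1 [format_ok ∧ compile_c ∧ deploy_stage → compile_a]. Adds compile_a.
Round 2: r5 [compile_a ∧ link_bin → compile_b]. Adds compile_b.
Round 3: r4 [run_unit ∧ compile_b → run_integ]; r6 [compile_b ∧ src_changed → artifact_signed]. Adds run_integ, artifact_signed.
run_integ first appears in round 3.

3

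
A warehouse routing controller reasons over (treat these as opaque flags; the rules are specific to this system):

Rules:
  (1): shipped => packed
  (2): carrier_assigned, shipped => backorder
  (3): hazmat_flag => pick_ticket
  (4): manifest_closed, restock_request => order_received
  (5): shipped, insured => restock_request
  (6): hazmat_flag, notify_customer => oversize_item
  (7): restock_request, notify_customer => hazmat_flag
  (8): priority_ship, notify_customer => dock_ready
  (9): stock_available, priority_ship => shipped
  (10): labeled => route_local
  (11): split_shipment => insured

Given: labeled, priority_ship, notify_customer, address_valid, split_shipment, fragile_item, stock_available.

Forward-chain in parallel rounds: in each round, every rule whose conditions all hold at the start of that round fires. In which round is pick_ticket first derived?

4

Round 1 — (8), (9), (10), (11), derive dock_ready, shipped, route_local, insured.
Round 2 — (1), (5), derive packed, restock_request.
Round 3 — (7), derive hazmat_flag.
Round 4 — (3), (6), derive pick_ticket, oversize_item.
pick_ticket first appears in round 4.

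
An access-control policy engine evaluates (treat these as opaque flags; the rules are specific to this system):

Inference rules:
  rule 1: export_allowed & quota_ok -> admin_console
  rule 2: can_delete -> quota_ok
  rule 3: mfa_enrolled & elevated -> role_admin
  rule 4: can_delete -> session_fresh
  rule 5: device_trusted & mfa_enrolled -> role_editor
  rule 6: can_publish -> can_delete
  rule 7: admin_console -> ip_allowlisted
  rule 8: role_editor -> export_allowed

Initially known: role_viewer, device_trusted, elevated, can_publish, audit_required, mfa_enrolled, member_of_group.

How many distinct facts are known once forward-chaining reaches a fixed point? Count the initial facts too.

Round 1 fires rule 3, rule 5, rule 6, giving role_admin, role_editor, can_delete.
Round 2 fires rule 2, rule 4, rule 8, giving quota_ok, session_fresh, export_allowed.
Round 3 fires rule 1, giving admin_console.
Round 4 fires rule 7, giving ip_allowlisted.
Closure: {admin_console, audit_required, can_delete, can_publish, device_trusted, elevated, export_allowed, ip_allowlisted, member_of_group, mfa_enrolled, quota_ok, role_admin, role_editor, role_viewer, session_fresh} — 15 facts.

15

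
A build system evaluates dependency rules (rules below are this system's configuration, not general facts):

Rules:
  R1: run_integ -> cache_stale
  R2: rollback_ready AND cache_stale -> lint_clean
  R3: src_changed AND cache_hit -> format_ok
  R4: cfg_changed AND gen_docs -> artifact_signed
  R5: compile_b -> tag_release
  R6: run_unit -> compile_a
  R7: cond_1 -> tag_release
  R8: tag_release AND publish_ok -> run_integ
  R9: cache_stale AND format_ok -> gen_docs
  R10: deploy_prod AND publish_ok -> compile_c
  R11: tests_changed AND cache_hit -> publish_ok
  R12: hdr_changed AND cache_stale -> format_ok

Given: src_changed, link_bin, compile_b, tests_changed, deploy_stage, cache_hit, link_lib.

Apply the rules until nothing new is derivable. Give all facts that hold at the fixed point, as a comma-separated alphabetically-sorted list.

Round 1 fires R3, R5, R11, giving format_ok, tag_release, publish_ok.
Round 2 fires R8, giving run_integ.
Round 3 fires R1, giving cache_stale.
Round 4 fires R9, giving gen_docs.

cache_hit, cache_stale, compile_b, deploy_stage, format_ok, gen_docs, link_bin, link_lib, publish_ok, run_integ, src_changed, tag_release, tests_changed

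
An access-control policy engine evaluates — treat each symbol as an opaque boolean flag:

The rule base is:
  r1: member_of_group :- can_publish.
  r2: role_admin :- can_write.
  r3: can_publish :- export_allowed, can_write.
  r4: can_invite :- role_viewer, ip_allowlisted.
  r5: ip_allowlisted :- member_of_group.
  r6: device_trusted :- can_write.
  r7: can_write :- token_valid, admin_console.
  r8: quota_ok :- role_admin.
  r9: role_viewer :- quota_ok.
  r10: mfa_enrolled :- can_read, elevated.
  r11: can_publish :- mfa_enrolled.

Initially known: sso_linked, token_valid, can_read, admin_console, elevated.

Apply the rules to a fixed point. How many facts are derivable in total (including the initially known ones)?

15

Round 1: r7 [can_write :- token_valid, admin_console.]; r10 [mfa_enrolled :- can_read, elevated.]. New: can_write, mfa_enrolled.
Round 2: r2 [role_admin :- can_write.]; r6 [device_trusted :- can_write.]; r11 [can_publish :- mfa_enrolled.]. New: role_admin, device_trusted, can_publish.
Round 3: r1 [member_of_group :- can_publish.]; r8 [quota_ok :- role_admin.]. New: member_of_group, quota_ok.
Round 4: r5 [ip_allowlisted :- member_of_group.]; r9 [role_viewer :- quota_ok.]. New: ip_allowlisted, role_viewer.
Round 5: r4 [can_invite :- role_viewer, ip_allowlisted.]. New: can_invite.
Closure: {admin_console, can_invite, can_publish, can_read, can_write, device_trusted, elevated, ip_allowlisted, member_of_group, mfa_enrolled, quota_ok, role_admin, role_viewer, sso_linked, token_valid} — 15 facts.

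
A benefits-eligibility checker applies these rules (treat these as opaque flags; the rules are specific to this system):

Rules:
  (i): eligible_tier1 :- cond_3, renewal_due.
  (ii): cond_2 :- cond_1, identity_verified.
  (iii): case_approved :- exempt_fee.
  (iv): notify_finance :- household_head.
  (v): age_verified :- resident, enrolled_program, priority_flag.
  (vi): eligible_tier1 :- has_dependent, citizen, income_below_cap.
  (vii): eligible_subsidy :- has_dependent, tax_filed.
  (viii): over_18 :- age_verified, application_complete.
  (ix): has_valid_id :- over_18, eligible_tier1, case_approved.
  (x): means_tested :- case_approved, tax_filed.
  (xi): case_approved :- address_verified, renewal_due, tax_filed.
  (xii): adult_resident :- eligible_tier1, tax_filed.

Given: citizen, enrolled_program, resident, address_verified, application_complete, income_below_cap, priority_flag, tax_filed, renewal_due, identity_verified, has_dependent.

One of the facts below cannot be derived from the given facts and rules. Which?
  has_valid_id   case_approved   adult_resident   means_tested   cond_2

Round 1: (v) [age_verified :- resident, enrolled_program, priority_flag.]; (vi) [eligible_tier1 :- has_dependent, citizen, income_below_cap.]; (vii) [eligible_subsidy :- has_dependent, tax_filed.]; (xi) [case_approved :- address_verified, renewal_due, tax_filed.]. Adds age_verified, eligible_tier1, eligible_subsidy, case_approved.
Round 2: (viii) [over_18 :- age_verified, application_complete.]; (x) [means_tested :- case_approved, tax_filed.]; (xii) [adult_resident :- eligible_tier1, tax_filed.]. Adds over_18, means_tested, adult_resident.
Round 3: (ix) [has_valid_id :- over_18, eligible_tier1, case_approved.]. Adds has_valid_id.
Derived: means_tested (round 2), has_valid_id (round 3), case_approved (round 1), adult_resident (round 2). cond_2 never appears in any round.

cond_2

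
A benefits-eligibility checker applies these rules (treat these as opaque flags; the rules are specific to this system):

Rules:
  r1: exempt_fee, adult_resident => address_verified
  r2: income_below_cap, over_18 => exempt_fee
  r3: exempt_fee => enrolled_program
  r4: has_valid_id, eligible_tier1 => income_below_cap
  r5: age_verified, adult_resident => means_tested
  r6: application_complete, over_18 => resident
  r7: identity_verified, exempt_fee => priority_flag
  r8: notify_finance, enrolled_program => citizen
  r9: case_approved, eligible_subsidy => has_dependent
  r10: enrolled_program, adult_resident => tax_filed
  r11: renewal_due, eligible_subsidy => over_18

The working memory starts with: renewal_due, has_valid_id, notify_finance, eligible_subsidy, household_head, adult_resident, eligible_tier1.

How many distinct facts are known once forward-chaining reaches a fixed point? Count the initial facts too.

14

Round 1: r4 [has_valid_id, eligible_tier1 => income_below_cap]; r11 [renewal_due, eligible_subsidy => over_18]. New: income_below_cap, over_18.
Round 2: r2 [income_below_cap, over_18 => exempt_fee]. New: exempt_fee.
Round 3: r1 [exempt_fee, adult_resident => address_verified]; r3 [exempt_fee => enrolled_program]. New: address_verified, enrolled_program.
Round 4: r8 [notify_finance, enrolled_program => citizen]; r10 [enrolled_program, adult_resident => tax_filed]. New: citizen, tax_filed.
Closure: {address_verified, adult_resident, citizen, eligible_subsidy, eligible_tier1, enrolled_program, exempt_fee, has_valid_id, household_head, income_below_cap, notify_finance, over_18, renewal_due, tax_filed} — 14 facts.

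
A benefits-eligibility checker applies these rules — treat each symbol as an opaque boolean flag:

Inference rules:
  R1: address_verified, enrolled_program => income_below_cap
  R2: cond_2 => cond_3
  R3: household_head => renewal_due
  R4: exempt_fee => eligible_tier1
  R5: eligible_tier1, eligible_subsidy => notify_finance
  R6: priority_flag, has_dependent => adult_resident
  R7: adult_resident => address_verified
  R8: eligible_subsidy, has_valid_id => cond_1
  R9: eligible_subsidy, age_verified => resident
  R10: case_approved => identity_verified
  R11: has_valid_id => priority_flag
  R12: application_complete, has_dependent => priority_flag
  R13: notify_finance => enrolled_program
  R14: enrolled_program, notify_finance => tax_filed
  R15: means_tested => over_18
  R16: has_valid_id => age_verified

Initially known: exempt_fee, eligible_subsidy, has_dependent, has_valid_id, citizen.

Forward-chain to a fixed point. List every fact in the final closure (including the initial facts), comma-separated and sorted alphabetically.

[1] R4 [exempt_fee => eligible_tier1]; R8 [eligible_subsidy, has_valid_id => cond_1]; R11 [has_valid_id => priority_flag]; R16 [has_valid_id => age_verified]. ⇒ new: eligible_tier1, cond_1, priority_flag, age_verified.
[2] R5 [eligible_tier1, eligible_subsidy => notify_finance]; R6 [priority_flag, has_dependent => adult_resident]; R9 [eligible_subsidy, age_verified => resident]. ⇒ new: notify_finance, adult_resident, resident.
[3] R7 [adult_resident => address_verified]; R13 [notify_finance => enrolled_program]. ⇒ new: address_verified, enrolled_program.
[4] R1 [address_verified, enrolled_program => income_below_cap]; R14 [enrolled_program, notify_finance => tax_filed]. ⇒ new: income_below_cap, tax_filed.

address_verified, adult_resident, age_verified, citizen, cond_1, eligible_subsidy, eligible_tier1, enrolled_program, exempt_fee, has_dependent, has_valid_id, income_below_cap, notify_finance, priority_flag, resident, tax_filed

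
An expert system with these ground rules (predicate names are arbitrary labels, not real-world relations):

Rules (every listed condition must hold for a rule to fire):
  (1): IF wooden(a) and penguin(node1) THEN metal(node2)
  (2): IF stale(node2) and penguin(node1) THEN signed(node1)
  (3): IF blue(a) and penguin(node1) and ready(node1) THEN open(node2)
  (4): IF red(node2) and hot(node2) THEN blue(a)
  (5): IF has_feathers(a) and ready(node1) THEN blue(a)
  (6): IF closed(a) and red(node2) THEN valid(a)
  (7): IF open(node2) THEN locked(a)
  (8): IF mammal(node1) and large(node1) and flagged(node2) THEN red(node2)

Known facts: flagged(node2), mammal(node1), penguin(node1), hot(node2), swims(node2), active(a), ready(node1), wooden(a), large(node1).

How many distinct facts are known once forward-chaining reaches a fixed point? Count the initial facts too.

Round 1 fires (1), (8), giving metal(node2), red(node2).
Round 2 fires (4), giving blue(a).
Round 3 fires (3), giving open(node2).
Round 4 fires (7), giving locked(a).
Closure: {active(a), blue(a), flagged(node2), hot(node2), large(node1), locked(a), mammal(node1), metal(node2), open(node2), penguin(node1), ready(node1), red(node2), swims(node2), wooden(a)} — 14 facts.

14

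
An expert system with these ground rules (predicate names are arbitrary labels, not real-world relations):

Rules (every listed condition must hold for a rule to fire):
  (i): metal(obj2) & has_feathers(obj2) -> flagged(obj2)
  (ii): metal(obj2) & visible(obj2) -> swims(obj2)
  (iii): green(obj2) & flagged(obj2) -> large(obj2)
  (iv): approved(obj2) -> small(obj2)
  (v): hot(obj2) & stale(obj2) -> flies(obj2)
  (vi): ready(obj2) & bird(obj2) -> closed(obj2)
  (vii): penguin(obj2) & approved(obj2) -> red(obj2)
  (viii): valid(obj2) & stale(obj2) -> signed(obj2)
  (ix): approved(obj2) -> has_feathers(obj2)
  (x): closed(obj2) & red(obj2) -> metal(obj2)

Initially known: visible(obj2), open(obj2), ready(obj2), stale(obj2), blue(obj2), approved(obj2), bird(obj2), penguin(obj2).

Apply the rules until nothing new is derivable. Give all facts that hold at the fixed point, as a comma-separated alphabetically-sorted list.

Round 1: (iv) [approved(obj2) -> small(obj2)]; (vi) [ready(obj2) & bird(obj2) -> closed(obj2)]; (vii) [penguin(obj2) & approved(obj2) -> red(obj2)]; (ix) [approved(obj2) -> has_feathers(obj2)]. New: small(obj2), closed(obj2), red(obj2), has_feathers(obj2).
Round 2: (x) [closed(obj2) & red(obj2) -> metal(obj2)]. New: metal(obj2).
Round 3: (i) [metal(obj2) & has_feathers(obj2) -> flagged(obj2)]; (ii) [metal(obj2) & visible(obj2) -> swims(obj2)]. New: flagged(obj2), swims(obj2).

approved(obj2), bird(obj2), blue(obj2), closed(obj2), flagged(obj2), has_feathers(obj2), metal(obj2), open(obj2), penguin(obj2), ready(obj2), red(obj2), small(obj2), stale(obj2), swims(obj2), visible(obj2)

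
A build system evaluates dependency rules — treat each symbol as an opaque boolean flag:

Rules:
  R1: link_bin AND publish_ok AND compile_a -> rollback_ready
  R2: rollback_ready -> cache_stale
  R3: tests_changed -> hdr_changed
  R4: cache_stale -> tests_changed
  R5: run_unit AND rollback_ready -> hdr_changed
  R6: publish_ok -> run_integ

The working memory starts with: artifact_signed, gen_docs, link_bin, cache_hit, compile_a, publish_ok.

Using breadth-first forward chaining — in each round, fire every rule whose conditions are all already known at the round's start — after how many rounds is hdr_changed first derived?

Round 1: R1 [link_bin AND publish_ok AND compile_a -> rollback_ready]; R6 [publish_ok -> run_integ]. Adds rollback_ready, run_integ.
Round 2: R2 [rollback_ready -> cache_stale]. Adds cache_stale.
Round 3: R4 [cache_stale -> tests_changed]. Adds tests_changed.
Round 4: R3 [tests_changed -> hdr_changed]. Adds hdr_changed.
hdr_changed first appears in round 4.

4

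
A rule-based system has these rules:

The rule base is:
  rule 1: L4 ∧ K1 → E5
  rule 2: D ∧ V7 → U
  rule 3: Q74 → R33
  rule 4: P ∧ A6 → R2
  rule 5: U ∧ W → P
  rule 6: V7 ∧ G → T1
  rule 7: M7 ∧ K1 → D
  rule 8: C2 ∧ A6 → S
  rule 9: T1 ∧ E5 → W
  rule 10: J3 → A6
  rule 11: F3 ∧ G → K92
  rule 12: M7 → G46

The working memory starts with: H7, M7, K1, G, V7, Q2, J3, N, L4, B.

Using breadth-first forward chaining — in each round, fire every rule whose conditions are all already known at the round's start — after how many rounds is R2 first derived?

Round 1: rule 1 [L4 ∧ K1 → E5]; rule 6 [V7 ∧ G → T1]; rule 7 [M7 ∧ K1 → D]; rule 10 [J3 → A6]; rule 12 [M7 → G46]. Adds E5, T1, D, A6, G46.
Round 2: rule 2 [D ∧ V7 → U]; rule 9 [T1 ∧ E5 → W]. Adds U, W.
Round 3: rule 5 [U ∧ W → P]. Adds P.
Round 4: rule 4 [P ∧ A6 → R2]. Adds R2.
R2 first appears in round 4.

4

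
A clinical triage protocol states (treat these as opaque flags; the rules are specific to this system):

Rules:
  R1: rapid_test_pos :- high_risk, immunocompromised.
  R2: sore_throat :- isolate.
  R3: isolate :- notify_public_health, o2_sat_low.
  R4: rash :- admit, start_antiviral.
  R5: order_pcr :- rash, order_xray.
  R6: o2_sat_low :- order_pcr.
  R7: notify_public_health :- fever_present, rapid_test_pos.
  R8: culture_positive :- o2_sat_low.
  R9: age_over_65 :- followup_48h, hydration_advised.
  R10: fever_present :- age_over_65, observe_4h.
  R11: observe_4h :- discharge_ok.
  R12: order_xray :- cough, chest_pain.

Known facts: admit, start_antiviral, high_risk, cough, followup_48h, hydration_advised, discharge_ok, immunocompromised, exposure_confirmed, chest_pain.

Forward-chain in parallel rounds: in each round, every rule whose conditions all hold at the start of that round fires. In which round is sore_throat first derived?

Round 1 — R1, R4, R9, R11, R12, derive rapid_test_pos, rash, age_over_65, observe_4h, order_xray.
Round 2 — R5, R10, derive order_pcr, fever_present.
Round 3 — R6, R7, derive o2_sat_low, notify_public_health.
Round 4 — R3, R8, derive isolate, culture_positive.
Round 5 — R2, derive sore_throat.
sore_throat first appears in round 5.

5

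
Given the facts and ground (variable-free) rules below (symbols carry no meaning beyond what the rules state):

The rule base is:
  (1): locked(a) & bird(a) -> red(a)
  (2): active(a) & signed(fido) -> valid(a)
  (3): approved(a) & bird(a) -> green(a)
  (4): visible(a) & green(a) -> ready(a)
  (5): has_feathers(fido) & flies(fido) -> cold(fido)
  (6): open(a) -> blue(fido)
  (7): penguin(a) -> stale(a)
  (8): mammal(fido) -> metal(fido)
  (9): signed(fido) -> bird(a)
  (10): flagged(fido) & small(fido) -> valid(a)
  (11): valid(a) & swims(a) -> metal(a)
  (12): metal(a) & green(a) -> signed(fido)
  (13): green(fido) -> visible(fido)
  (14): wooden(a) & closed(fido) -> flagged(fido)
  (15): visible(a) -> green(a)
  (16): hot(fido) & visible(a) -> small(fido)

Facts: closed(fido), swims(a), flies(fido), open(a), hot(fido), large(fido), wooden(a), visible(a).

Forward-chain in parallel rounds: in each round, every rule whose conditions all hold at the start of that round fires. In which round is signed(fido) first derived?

Round 1 — (6), (14), (15), (16), derive blue(fido), flagged(fido), green(a), small(fido).
Round 2 — (4), (10), derive ready(a), valid(a).
Round 3 — (11), derive metal(a).
Round 4 — (12), derive signed(fido).
signed(fido) first appears in round 4.

4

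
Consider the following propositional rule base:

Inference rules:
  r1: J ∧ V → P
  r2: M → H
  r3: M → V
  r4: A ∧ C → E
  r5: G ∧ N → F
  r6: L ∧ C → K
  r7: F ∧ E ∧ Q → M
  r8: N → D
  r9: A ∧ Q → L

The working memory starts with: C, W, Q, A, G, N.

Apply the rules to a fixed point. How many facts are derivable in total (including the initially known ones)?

14

Round 1 fires r4, r5, r8, r9, giving E, F, D, L.
Round 2 fires r6, r7, giving K, M.
Round 3 fires r2, r3, giving H, V.
Closure: {A, C, D, E, F, G, H, K, L, M, N, Q, V, W} — 14 facts.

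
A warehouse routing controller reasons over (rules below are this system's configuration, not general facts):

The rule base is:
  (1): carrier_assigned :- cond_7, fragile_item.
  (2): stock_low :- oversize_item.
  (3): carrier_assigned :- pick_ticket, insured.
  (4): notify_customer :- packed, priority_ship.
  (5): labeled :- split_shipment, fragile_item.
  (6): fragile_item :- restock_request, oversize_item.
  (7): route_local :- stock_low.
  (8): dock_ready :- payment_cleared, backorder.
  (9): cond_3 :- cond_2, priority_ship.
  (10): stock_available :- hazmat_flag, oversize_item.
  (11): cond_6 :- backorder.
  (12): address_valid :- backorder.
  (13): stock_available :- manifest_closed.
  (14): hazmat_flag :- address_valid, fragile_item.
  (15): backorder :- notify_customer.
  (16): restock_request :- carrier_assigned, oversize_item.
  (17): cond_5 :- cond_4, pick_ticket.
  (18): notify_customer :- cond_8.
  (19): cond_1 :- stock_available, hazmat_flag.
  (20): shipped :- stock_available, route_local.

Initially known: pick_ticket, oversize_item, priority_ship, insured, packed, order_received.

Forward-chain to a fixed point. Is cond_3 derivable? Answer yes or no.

Round 1: (2) [stock_low :- oversize_item.]; (3) [carrier_assigned :- pick_ticket, insured.]; (4) [notify_customer :- packed, priority_ship.]. New: stock_low, carrier_assigned, notify_customer.
Round 2: (7) [route_local :- stock_low.]; (15) [backorder :- notify_customer.]; (16) [restock_request :- carrier_assigned, oversize_item.]. New: route_local, backorder, restock_request.
Round 3: (6) [fragile_item :- restock_request, oversize_item.]; (11) [cond_6 :- backorder.]; (12) [address_valid :- backorder.]. New: fragile_item, cond_6, address_valid.
Round 4: (14) [hazmat_flag :- address_valid, fragile_item.]. New: hazmat_flag.
Round 5: (10) [stock_available :- hazmat_flag, oversize_item.]. New: stock_available.
Round 6: (19) [cond_1 :- stock_available, hazmat_flag.]; (20) [shipped :- stock_available, route_local.]. New: cond_1, shipped.
Fixed point reached. cond_3 is concluded only by (9); (9) needs cond_2 (never derived).

no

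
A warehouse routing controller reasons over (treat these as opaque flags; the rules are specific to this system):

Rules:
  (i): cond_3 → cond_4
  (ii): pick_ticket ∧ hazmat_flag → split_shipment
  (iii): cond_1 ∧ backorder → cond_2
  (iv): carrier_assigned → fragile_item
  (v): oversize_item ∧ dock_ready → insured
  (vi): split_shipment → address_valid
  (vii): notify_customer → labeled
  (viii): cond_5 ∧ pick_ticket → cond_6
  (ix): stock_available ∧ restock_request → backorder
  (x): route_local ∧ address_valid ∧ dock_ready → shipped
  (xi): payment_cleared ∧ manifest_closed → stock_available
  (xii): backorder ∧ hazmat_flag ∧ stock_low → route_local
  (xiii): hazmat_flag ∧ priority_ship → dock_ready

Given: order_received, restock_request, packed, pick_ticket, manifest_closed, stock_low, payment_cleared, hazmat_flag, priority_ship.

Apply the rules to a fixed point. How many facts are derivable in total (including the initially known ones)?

Round 1 — (ii), (xi), (xiii), derive split_shipment, stock_available, dock_ready.
Round 2 — (vi), (ix), derive address_valid, backorder.
Round 3 — (xii), derive route_local.
Round 4 — (x), derive shipped.
Closure: {address_valid, backorder, dock_ready, hazmat_flag, manifest_closed, order_received, packed, payment_cleared, pick_ticket, priority_ship, restock_request, route_local, shipped, split_shipment, stock_available, stock_low} — 16 facts.

16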